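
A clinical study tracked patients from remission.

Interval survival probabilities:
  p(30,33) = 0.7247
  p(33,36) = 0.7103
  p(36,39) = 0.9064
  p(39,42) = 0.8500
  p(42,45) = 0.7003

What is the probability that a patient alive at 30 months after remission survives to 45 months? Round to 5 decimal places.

Chaining the interval survival probabilities: 0.7247 × 0.7103 × 0.9064 × 0.8500 × 0.7003.
= 0.277730.

0.27773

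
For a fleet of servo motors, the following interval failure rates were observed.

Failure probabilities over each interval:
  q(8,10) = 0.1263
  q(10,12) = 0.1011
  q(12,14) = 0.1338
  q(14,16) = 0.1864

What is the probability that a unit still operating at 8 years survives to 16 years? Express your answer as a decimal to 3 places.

The overall survival probability is (1 − 0.1263) × (1 − 0.1011) × (1 − 0.1338) × (1 − 0.1864).
= 0.8737 × 0.8989 × 0.8662 × 0.8136 = 0.553481.

0.553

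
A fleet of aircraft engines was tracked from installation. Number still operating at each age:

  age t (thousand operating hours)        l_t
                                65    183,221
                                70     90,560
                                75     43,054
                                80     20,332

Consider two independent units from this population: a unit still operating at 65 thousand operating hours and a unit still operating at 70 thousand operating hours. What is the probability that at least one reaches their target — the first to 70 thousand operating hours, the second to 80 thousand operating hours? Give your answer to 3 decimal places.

0.608

p₁ = l_70/l_65 = 90,560/183,221 = 0.494266; p₂ = l_80/l_70 = 20,332/90,560 = 0.224514.
P(at least one) = 1 − (1−p₁)(1−p₂) = 1 − 0.505734 × 0.775486 = 0.607810.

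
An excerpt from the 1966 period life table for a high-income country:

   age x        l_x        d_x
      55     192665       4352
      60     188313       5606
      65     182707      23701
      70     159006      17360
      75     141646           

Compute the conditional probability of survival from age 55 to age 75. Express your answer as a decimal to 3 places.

The conditional survival probability is l_75/l_55 = 141646/192665 = 0.735193.

0.735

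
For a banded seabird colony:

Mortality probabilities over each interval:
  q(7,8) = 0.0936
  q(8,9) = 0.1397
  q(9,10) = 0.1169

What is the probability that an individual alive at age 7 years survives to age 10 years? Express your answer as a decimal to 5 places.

0.68862

Survival from 7 to 10 is the product of surviving each interval: (1 − 0.0936) × (1 − 0.1397) × (1 − 0.1169).
= 0.9064 × 0.8603 × 0.8831 = 0.688620.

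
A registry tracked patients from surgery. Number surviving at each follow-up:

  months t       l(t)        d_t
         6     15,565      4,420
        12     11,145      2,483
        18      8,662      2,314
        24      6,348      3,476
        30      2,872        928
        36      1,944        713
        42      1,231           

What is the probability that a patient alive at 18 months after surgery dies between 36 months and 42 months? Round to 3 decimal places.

This is the probability of reaching 36 but not 42, conditional on being alive at 18: (l(36) − l(42)) / l(18).
= (1,944 − 1,231) / 8,662 = 713 / 8,662 = 0.082314.

0.082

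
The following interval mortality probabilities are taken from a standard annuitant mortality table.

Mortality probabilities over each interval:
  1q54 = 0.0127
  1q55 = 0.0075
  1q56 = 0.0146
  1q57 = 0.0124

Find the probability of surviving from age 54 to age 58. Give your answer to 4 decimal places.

0.9536

4p54 = (1 − 0.0127) × (1 − 0.0075) × (1 − 0.0146) × (1 − 0.0124).
= 0.9873 × 0.9925 × 0.9854 × 0.9876 = 0.953615.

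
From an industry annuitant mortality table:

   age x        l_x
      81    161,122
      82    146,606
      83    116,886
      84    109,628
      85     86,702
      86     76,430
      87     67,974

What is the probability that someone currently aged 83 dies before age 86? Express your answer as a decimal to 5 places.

P(die before 86 | alive at 83) = 1 − l_86/l_83 = 1 − 76,430/116,886 = (40,456)/116,886 = 0.346115.

0.34612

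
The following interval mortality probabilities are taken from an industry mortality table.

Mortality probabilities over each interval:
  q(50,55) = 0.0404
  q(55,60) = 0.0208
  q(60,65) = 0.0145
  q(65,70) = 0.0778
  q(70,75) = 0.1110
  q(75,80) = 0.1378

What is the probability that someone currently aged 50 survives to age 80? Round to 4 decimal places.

0.6546

P(survive 50→80) = (1 − 0.0404) × (1 − 0.0208) × (1 − 0.0145) × (1 − 0.0778) × (1 − 0.1110) × (1 − 0.1378).
= 0.9596 × 0.9792 × 0.9855 × 0.9222 × 0.8890 × 0.8622 = 0.654566.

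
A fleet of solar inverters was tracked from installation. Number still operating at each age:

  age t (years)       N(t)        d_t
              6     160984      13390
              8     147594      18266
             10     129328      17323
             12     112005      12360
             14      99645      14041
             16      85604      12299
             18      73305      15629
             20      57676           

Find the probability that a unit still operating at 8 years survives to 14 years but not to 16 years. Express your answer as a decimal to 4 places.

This is the probability of reaching 14 but not 16, conditional on being operational at 8: (N(14) − N(16)) / N(8).
= (99645 − 85604) / 147594 = 14041 / 147594 = 0.095133.

0.0951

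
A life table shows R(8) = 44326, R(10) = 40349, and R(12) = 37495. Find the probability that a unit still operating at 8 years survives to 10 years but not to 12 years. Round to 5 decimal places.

0.06439

This is the probability of reaching 10 but not 12, conditional on being operational at 8: (R(10) − R(12)) / R(8).
= (40349 − 37495) / 44326 = 2854 / 44326 = 0.064387.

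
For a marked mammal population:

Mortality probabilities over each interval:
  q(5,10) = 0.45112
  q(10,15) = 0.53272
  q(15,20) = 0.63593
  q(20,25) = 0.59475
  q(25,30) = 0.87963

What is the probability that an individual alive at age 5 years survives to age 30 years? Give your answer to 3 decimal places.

0.005

P(survive 5→30) = (1 − 0.45112) × (1 − 0.53272) × (1 − 0.63593) × (1 − 0.59475) × (1 − 0.87963).
= 0.54888 × 0.46728 × 0.36407 × 0.40525 × 0.12037 = 0.004555.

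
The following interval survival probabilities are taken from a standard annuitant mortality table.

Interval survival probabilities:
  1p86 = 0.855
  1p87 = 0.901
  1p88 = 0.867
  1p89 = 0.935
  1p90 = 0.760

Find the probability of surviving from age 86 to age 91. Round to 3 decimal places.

0.475

Survival from 86 to 91 is the product of surviving each interval: 0.855 × 0.901 × 0.867 × 0.935 × 0.760.
= 0.474608.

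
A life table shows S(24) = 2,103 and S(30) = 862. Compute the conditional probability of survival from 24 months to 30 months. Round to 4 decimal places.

The conditional survival probability is S(30)/S(24) = 862/2,103 = 0.409891.

0.4099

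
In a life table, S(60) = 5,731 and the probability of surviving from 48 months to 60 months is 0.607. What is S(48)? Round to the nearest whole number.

S(48) = S(60) / p = 5,731 / 0.607 = 9442.

9442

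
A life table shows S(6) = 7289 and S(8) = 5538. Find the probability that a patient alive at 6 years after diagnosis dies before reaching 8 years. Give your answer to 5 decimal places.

P(die before 8 | alive at 6) = 1 − S(8)/S(6) = 1 − 5538/7289 = (1751)/7289 = 0.240225.

0.24022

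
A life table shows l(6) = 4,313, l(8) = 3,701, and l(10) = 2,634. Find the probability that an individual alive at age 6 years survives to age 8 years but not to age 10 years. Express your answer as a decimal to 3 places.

This is the probability of reaching 8 but not 10, conditional on being alive at 6: (l(8) − l(10)) / l(6).
= (3,701 − 2,634) / 4,313 = 1,067 / 4,313 = 0.247392.

0.247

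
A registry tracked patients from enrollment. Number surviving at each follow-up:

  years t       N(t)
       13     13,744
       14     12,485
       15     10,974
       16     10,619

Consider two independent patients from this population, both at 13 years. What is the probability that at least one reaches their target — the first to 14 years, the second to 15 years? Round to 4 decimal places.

0.9815

p₁ = N(14)/N(13) = 12,485/13,744 = 0.908396; p₂ = N(15)/N(13) = 10,974/13,744 = 0.798458.
P(at least one) = 1 − (1−p₁)(1−p₂) = 1 − 0.091604 × 0.201542 = 0.981538.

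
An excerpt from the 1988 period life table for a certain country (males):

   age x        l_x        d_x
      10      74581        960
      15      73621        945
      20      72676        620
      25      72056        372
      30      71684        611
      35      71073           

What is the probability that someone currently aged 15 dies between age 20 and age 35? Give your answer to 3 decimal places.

We want 5|15q15 = (l_20 − l_35)/l_15.
This is the probability of reaching 20 but not 35, conditional on being alive at 15: (l_20 − l_35) / l_15.
= (72676 − 71073) / 73621 = 1603 / 73621 = 0.021774.

0.022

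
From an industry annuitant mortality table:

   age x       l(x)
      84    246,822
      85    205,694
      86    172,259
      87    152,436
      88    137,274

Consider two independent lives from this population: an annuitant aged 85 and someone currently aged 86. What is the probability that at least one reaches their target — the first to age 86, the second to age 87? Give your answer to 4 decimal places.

0.9813

p₁ = l(86)/l(85) = 172,259/205,694 = 0.837453; p₂ = l(87)/l(86) = 152,436/172,259 = 0.884923.
P(at least one) = 1 − (1−p₁)(1−p₂) = 1 − 0.162547 × 0.115077 = 0.981295.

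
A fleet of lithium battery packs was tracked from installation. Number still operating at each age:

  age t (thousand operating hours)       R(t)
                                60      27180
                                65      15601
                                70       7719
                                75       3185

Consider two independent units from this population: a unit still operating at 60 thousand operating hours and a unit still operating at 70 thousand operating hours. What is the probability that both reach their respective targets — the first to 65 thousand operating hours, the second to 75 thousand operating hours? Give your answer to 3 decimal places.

p₁ = R(65)/R(60) = 15601/27180 = 0.573988; p₂ = R(75)/R(70) = 3185/7719 = 0.412618.
P(both) = p₁ × p₂ = 0.573988 × 0.412618 = 0.236838.

0.237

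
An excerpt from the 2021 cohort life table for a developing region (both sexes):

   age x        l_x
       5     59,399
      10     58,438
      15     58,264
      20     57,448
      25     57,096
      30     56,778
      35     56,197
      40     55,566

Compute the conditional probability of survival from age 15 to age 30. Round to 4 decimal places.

0.9745

We want 15p15 = l_30/l_15.
The conditional survival probability is l_30/l_15 = 56,778/58,264 = 0.974495.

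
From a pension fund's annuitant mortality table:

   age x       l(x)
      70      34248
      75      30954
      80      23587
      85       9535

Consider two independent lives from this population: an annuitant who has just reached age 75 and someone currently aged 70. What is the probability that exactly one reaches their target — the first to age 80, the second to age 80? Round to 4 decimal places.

0.4011

p₁ = l(80)/l(75) = 23587/30954 = 0.762002; p₂ = l(80)/l(70) = 23587/34248 = 0.688712.
P(exactly one) = p₁(1−p₂) + (1−p₁)p₂ = 0.237202 + 0.163912 = 0.401114.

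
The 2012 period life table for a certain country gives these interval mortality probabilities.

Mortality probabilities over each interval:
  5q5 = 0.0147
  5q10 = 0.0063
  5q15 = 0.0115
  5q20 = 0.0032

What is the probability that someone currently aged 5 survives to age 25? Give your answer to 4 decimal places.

Chaining the interval survival probabilities: (1 − 0.0147) × (1 − 0.0063) × (1 − 0.0115) × (1 − 0.0032).
= 0.9853 × 0.9937 × 0.9885 × 0.9968 = 0.964736.

0.9647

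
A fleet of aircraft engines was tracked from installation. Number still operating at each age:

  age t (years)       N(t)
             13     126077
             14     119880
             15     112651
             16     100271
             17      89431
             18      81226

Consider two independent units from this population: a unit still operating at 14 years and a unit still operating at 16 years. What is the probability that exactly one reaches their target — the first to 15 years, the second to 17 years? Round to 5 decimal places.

0.15537

p₁ = N(15)/N(14) = 112651/119880 = 0.939698; p₂ = N(17)/N(16) = 89431/100271 = 0.891893.
P(exactly one) = p₁(1−p₂) + (1−p₁)p₂ = 0.101588 + 0.053783 = 0.155371.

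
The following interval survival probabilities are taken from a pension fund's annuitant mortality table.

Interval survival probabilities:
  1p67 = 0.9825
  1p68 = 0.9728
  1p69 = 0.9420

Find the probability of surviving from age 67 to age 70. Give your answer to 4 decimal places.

The overall survival probability is 0.9825 × 0.9728 × 0.9420.
= 0.900341.

0.9003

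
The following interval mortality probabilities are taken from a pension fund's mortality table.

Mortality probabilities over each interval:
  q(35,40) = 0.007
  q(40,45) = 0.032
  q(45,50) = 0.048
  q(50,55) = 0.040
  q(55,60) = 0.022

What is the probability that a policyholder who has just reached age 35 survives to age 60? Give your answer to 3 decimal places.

0.859

P(survive 35→60) = (1 − 0.007) × (1 − 0.032) × (1 − 0.048) × (1 − 0.040) × (1 − 0.022).
= 0.993 × 0.968 × 0.952 × 0.960 × 0.978 = 0.859155.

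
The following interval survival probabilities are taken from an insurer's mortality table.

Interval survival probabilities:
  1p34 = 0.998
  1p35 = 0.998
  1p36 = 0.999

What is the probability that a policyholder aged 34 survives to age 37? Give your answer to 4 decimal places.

The overall survival probability is 0.998 × 0.998 × 0.999.
= 0.995008.

0.9950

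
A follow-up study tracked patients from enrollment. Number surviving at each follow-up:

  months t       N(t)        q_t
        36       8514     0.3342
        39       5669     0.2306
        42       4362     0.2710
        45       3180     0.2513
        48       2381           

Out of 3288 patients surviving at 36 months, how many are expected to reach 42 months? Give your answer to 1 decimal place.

The relevant probability is 4362/8514 = 0.512333.
Expected number = 3288 × 0.512333 = 1684.5.

1684.5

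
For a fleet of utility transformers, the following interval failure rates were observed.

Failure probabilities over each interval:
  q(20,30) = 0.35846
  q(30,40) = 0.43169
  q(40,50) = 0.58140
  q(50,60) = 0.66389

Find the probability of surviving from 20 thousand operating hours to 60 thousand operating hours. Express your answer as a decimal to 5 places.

0.05130

The overall survival probability is (1 − 0.35846) × (1 − 0.43169) × (1 − 0.58140) × (1 − 0.66389).
= 0.64154 × 0.56831 × 0.41860 × 0.33611 = 0.051297.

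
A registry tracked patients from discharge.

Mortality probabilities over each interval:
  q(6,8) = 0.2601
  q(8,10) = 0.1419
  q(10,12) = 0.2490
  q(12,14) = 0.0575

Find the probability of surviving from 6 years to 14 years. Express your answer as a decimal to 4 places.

Survival from 6 to 14 is the product of surviving each interval: (1 − 0.2601) × (1 − 0.1419) × (1 − 0.2490) × (1 − 0.0575).
= 0.7399 × 0.8581 × 0.7510 × 0.9425 = 0.449399.

0.4494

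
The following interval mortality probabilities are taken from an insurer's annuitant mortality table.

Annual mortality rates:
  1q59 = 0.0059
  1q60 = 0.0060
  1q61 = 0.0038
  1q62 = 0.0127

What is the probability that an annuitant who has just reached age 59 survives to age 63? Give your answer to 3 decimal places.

Chaining the interval survival probabilities: (1 − 0.0059) × (1 − 0.0060) × (1 − 0.0038) × (1 − 0.0127).
= 0.9941 × 0.9940 × 0.9962 × 0.9873 = 0.971879.

0.972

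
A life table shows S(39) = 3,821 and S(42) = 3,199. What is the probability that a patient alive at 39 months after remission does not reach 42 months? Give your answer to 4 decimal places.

0.1628

P(die before 42 | alive at 39) = 1 − S(42)/S(39) = 1 − 3,199/3,821 = (622)/3,821 = 0.162785.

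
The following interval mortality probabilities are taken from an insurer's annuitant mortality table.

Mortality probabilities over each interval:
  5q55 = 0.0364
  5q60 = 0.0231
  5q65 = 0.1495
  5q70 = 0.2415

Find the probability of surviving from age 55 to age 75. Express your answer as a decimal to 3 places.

0.607

The overall survival probability is (1 − 0.0364) × (1 − 0.0231) × (1 − 0.1495) × (1 − 0.2415).
= 0.9636 × 0.9769 × 0.8505 × 0.7585 = 0.607263.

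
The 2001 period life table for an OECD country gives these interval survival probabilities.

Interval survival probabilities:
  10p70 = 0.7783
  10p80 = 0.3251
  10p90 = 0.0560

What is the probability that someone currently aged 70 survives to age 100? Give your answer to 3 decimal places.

0.014

Survival from 70 to 100 is the product of surviving each interval: 0.7783 × 0.3251 × 0.0560.
= 0.014169.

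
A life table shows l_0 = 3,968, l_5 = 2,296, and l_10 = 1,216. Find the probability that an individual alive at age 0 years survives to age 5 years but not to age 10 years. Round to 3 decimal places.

This is the probability of reaching 5 but not 10, conditional on being alive at 0: (l_5 − l_10) / l_0.
= (2,296 − 1,216) / 3,968 = 1,080 / 3,968 = 0.272177.

0.272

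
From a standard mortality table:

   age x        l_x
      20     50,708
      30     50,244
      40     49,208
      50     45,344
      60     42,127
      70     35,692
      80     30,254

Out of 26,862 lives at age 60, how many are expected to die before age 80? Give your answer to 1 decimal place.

The relevant probability is 1 − 30,254/42,127 = 0.281838.
Expected number = 26,862 × 0.281838 = 7570.7.

7570.7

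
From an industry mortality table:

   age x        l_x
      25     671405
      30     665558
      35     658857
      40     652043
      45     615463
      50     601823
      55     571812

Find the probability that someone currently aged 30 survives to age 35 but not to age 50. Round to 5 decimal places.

0.08569

We want 5|15q30 = (l_35 − l_50)/l_30.
This is the probability of reaching 35 but not 50, conditional on being alive at 30: (l_35 − l_50) / l_30.
= (658857 − 601823) / 665558 = 57034 / 665558 = 0.085694.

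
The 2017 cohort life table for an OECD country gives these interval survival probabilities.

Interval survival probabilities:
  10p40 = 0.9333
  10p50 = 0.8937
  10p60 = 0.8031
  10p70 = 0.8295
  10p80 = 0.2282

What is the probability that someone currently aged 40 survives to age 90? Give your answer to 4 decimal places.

Survival from 40 to 90 is the product of surviving each interval: 0.9333 × 0.8937 × 0.8031 × 0.8295 × 0.2282.
= 0.126799.

0.1268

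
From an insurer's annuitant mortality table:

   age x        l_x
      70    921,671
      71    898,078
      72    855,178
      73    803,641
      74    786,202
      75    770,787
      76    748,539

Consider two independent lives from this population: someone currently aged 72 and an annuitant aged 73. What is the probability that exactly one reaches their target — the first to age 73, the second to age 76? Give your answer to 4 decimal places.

0.1206

p₁ = l_73/l_72 = 803,641/855,178 = 0.939735; p₂ = l_76/l_73 = 748,539/803,641 = 0.931435.
P(exactly one) = p₁(1−p₂) + (1−p₁)p₂ = 0.064433 + 0.056133 = 0.120566.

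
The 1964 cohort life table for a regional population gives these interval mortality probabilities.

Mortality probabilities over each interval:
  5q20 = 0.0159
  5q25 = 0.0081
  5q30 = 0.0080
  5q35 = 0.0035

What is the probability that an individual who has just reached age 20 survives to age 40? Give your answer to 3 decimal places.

Survival from 20 to 40 is the product of surviving each interval: (1 − 0.0159) × (1 − 0.0081) × (1 − 0.0080) × (1 − 0.0035).
= 0.9841 × 0.9919 × 0.9920 × 0.9965 = 0.964931.

0.965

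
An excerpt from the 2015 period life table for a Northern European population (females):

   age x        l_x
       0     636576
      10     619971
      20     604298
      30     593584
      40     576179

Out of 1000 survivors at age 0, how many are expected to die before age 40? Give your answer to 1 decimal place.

The relevant probability is 1 − 576179/636576 = 0.094878.
Expected number = 1000 × 0.094878 = 94.9.

94.9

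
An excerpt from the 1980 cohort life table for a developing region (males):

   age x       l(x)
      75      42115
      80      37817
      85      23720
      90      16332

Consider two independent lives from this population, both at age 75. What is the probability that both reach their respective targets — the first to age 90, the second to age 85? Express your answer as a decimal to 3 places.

p₁ = l(90)/l(75) = 16332/42115 = 0.387795; p₂ = l(85)/l(75) = 23720/42115 = 0.563220.
P(both) = p₁ × p₂ = 0.387795 × 0.563220 = 0.218414.

0.218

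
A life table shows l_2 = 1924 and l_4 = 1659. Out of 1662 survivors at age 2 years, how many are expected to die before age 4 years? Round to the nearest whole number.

The relevant probability is 1 − 1659/1924 = 0.137734.
Expected number = 1662 × 0.137734 = 229.

229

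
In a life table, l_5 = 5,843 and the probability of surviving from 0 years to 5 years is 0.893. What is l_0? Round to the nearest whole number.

l_0 = l_5 / p = 5,843 / 0.893 = 6543.

6543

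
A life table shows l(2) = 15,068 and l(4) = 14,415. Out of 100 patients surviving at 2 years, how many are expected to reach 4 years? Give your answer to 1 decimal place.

The relevant probability is 14,415/15,068 = 0.956663.
Expected number = 100 × 0.956663 = 95.7.

95.7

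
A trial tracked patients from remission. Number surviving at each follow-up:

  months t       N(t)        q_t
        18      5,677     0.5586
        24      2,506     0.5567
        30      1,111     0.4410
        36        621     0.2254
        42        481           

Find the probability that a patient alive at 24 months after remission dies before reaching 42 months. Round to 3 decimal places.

0.808

P(die before 42 | alive at 24) = 1 − N(42)/N(24) = 1 − 481/2,506 = (2,025)/2,506 = 0.808061.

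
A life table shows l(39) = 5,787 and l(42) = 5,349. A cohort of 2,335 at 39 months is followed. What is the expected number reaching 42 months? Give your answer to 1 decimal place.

The relevant probability is 5,349/5,787 = 0.924313.
Expected number = 2,335 × 0.924313 = 2158.3.

2158.3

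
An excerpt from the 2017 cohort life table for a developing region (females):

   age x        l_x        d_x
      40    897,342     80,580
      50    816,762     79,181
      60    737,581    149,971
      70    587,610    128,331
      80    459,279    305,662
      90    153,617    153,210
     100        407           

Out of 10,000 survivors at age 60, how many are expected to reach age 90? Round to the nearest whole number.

2083

The relevant probability is 153,617/737,581 = 0.208271.
Expected number = 10,000 × 0.208271 = 2083.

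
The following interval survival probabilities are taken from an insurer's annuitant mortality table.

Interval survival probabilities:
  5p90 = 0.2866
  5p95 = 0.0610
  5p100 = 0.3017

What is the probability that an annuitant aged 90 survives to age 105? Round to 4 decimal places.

Chaining the interval survival probabilities: 0.2866 × 0.0610 × 0.3017.
= 0.005275.

0.0053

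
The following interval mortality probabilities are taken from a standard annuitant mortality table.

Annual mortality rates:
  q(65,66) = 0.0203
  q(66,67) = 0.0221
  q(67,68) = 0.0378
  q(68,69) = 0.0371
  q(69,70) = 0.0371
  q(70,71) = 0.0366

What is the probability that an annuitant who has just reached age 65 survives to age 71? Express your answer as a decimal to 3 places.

Chaining the interval survival probabilities: (1 − 0.0203) × (1 − 0.0221) × (1 − 0.0378) × (1 − 0.0371) × (1 − 0.0371) × (1 − 0.0366).
= 0.9797 × 0.9779 × 0.9622 × 0.9629 × 0.9629 × 0.9634 = 0.823421.

0.823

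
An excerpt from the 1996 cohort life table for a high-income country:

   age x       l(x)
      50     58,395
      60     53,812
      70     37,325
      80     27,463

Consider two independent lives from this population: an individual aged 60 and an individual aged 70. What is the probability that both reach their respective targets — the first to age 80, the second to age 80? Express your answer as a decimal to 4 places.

0.3755

p₁ = l(80)/l(60) = 27,463/53,812 = 0.510351; p₂ = l(80)/l(70) = 27,463/37,325 = 0.735780.
P(both) = p₁ × p₂ = 0.510351 × 0.735780 = 0.375506.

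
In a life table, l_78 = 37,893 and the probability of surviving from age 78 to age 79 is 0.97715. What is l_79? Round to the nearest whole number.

37027

l_79 = l_78 × p = 37,893 × 0.97715 = 37027.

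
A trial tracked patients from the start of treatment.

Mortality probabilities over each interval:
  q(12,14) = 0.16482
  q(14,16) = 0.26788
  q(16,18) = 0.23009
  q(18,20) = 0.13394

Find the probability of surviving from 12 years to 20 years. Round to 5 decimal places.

0.40771

P(survive 12→20) = (1 − 0.16482) × (1 − 0.26788) × (1 − 0.23009) × (1 − 0.13394).
= 0.83518 × 0.73212 × 0.76991 × 0.86606 = 0.407709.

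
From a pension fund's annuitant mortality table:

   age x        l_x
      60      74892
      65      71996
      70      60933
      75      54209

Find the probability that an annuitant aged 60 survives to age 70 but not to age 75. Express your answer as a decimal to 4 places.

This is the probability of reaching 70 but not 75, conditional on being alive at 60: (l_70 − l_75) / l_60.
= (60933 − 54209) / 74892 = 6724 / 74892 = 0.089783.

0.0898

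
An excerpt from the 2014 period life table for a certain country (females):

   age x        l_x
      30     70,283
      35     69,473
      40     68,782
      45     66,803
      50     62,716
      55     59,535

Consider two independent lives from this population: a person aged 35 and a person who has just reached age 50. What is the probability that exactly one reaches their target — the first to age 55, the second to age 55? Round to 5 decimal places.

0.17926

p₁ = l_55/l_35 = 59,535/69,473 = 0.856952; p₂ = l_55/l_50 = 59,535/62,716 = 0.949279.
P(exactly one) = p₁(1−p₂) + (1−p₁)p₂ = 0.043465 + 0.135792 = 0.179258.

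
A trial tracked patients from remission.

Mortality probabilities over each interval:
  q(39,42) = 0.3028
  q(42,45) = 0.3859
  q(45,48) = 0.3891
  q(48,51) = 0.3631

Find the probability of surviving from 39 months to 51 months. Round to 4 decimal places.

0.1666

Survival from 39 to 51 is the product of surviving each interval: (1 − 0.3028) × (1 − 0.3859) × (1 − 0.3891) × (1 − 0.3631).
= 0.6972 × 0.6141 × 0.6109 × 0.6369 = 0.166586.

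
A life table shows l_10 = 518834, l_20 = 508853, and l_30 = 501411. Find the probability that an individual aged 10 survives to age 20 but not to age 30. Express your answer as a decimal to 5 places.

We want 10|10q10 = (l_20 − l_30)/l_10.
This is the probability of reaching 20 but not 30, conditional on being alive at 10: (l_20 − l_30) / l_10.
= (508853 − 501411) / 518834 = 7442 / 518834 = 0.014344.

0.01434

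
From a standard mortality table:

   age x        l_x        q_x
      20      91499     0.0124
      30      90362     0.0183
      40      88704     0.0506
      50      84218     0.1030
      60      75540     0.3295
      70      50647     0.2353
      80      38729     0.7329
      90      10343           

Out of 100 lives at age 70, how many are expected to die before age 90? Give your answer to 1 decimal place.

The relevant probability is 1 − 10343/50647 = 0.795783.
Expected number = 100 × 0.795783 = 79.6.

79.6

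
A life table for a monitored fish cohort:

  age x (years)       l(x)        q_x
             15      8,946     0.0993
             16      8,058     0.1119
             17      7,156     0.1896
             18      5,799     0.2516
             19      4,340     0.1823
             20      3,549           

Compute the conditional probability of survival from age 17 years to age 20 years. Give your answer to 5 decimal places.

0.49595

The conditional survival probability is l(20)/l(17) = 3,549/7,156 = 0.495947.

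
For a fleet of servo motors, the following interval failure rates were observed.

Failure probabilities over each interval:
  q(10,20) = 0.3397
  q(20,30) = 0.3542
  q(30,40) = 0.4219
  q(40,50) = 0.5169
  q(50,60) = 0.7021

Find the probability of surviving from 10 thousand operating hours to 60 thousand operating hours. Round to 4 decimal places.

P(survive 10→60) = (1 − 0.3397) × (1 − 0.3542) × (1 − 0.4219) × (1 − 0.5169) × (1 − 0.7021).
= 0.6603 × 0.6458 × 0.5781 × 0.4831 × 0.2979 = 0.035477.

0.0355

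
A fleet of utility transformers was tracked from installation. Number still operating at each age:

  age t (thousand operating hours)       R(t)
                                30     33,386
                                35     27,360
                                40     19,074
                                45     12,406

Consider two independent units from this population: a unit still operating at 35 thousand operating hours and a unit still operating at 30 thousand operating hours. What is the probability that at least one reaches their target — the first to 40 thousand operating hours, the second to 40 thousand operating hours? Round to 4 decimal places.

0.8702

p₁ = R(40)/R(35) = 19,074/27,360 = 0.697149; p₂ = R(40)/R(30) = 19,074/33,386 = 0.571317.
P(at least one) = 1 − (1−p₁)(1−p₂) = 1 − 0.302851 × 0.428683 = 0.870173.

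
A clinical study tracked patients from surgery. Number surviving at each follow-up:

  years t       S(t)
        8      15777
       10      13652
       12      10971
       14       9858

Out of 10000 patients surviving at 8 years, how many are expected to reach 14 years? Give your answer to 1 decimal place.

6248.3

The relevant probability is 9858/15777 = 0.624834.
Expected number = 10000 × 0.624834 = 6248.3.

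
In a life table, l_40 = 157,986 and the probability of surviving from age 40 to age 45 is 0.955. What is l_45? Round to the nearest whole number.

150877

l_45 = l_40 × p = 157,986 × 0.955 = 150877.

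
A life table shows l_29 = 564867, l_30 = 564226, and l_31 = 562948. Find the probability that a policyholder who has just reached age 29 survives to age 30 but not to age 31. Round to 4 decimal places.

We want 1|1q29 = (l_30 − l_31)/l_29.
This is the probability of reaching 30 but not 31, conditional on being alive at 29: (l_30 − l_31) / l_29.
= (564226 − 562948) / 564867 = 1278 / 564867 = 0.002262.

0.0023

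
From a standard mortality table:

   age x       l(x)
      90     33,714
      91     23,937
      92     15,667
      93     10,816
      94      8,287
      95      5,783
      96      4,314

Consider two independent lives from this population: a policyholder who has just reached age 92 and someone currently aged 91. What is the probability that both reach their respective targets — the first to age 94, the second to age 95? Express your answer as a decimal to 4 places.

0.1278

p₁ = l(94)/l(92) = 8,287/15,667 = 0.528946; p₂ = l(95)/l(91) = 5,783/23,937 = 0.241593.
P(both) = p₁ × p₂ = 0.528946 × 0.241593 = 0.127790.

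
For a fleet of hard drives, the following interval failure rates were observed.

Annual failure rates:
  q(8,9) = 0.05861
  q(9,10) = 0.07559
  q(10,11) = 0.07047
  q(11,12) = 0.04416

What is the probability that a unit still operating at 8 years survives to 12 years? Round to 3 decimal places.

0.773

P(survive 8→12) = (1 − 0.05861) × (1 − 0.07559) × (1 − 0.07047) × (1 − 0.04416).
= 0.94139 × 0.92441 × 0.92953 × 0.95584 = 0.773184.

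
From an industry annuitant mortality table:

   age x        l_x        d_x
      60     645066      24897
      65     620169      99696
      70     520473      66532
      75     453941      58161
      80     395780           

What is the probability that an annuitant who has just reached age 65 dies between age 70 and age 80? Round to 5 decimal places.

We want 5|10q65 = (l_70 − l_80)/l_65.
This is the probability of reaching 70 but not 80, conditional on being alive at 65: (l_70 − l_80) / l_65.
= (520473 − 395780) / 620169 = 124693 / 620169 = 0.201063.

0.20106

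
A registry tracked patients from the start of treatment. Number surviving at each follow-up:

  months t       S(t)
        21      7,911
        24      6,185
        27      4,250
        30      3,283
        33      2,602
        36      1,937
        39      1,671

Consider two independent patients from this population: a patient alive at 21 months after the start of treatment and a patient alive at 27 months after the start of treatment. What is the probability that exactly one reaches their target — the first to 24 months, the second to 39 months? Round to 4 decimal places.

0.5602

p₁ = S(24)/S(21) = 6,185/7,911 = 0.781823; p₂ = S(39)/S(27) = 1,671/4,250 = 0.393176.
P(exactly one) = p₁(1−p₂) + (1−p₁)p₂ = 0.474429 + 0.085782 = 0.560211.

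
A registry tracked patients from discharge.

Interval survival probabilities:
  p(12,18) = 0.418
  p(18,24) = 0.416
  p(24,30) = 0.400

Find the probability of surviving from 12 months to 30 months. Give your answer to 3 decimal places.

Chaining the interval survival probabilities: 0.418 × 0.416 × 0.400.
= 0.069555.

0.070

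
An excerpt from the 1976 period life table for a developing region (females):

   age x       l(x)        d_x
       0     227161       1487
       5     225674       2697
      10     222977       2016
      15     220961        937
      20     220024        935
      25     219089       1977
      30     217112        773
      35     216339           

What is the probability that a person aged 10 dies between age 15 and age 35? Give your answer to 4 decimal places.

0.0207

This is the probability of reaching 15 but not 35, conditional on being alive at 10: (l(15) − l(35)) / l(10).
= (220961 − 216339) / 222977 = 4622 / 222977 = 0.020729.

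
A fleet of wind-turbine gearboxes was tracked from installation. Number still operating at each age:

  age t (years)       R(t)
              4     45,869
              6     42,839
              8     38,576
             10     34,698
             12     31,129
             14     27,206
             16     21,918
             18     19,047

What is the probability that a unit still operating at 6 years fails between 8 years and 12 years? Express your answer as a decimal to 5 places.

This is the probability of reaching 8 but not 12, conditional on being operational at 6: (R(8) − R(12)) / R(6).
= (38,576 − 31,129) / 42,839 = 7,447 / 42,839 = 0.173837.

0.17384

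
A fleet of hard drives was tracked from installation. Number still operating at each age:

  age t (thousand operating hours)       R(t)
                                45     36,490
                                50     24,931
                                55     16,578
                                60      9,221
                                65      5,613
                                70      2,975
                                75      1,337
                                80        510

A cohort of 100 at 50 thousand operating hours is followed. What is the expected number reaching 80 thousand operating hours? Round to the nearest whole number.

2

The relevant probability is 510/24,931 = 0.020456.
Expected number = 100 × 0.020456 = 2.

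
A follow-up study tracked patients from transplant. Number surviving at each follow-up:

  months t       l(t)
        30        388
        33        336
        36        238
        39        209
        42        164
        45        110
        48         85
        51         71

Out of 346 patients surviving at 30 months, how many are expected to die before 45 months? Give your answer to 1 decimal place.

The relevant probability is 1 − 110/388 = 0.716495.
Expected number = 346 × 0.716495 = 247.9.

247.9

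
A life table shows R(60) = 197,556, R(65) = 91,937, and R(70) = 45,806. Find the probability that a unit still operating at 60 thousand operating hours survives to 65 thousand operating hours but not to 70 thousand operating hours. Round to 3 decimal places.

This is the probability of reaching 65 but not 70, conditional on being operational at 60: (R(65) − R(70)) / R(60).
= (91,937 − 45,806) / 197,556 = 46,131 / 197,556 = 0.233508.

0.234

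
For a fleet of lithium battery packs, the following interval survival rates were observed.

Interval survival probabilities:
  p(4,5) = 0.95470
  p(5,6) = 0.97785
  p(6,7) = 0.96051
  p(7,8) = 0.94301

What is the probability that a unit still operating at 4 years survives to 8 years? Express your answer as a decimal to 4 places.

Survival from 4 to 8 is the product of surviving each interval: 0.95470 × 0.97785 × 0.96051 × 0.94301.
= 0.845585.

0.8456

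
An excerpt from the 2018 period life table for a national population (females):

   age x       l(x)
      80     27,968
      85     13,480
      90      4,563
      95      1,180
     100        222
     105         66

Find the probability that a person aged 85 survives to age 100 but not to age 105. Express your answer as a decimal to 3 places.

This is the probability of reaching 100 but not 105, conditional on being alive at 85: (l(100) − l(105)) / l(85).
= (222 − 66) / 13,480 = 156 / 13,480 = 0.011573.

0.012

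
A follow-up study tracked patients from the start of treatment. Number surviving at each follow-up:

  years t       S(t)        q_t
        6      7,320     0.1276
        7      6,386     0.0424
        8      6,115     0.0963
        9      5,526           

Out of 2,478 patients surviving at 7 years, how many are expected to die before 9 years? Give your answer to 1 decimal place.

333.7

The relevant probability is 1 − 5,526/6,386 = 0.134670.
Expected number = 2,478 × 0.134670 = 333.7.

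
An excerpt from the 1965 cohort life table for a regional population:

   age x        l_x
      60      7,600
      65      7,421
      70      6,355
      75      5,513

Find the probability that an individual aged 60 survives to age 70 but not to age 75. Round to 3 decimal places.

We want 10|5q60 = (l_70 − l_75)/l_60.
This is the probability of reaching 70 but not 75, conditional on being alive at 60: (l_70 − l_75) / l_60.
= (6,355 − 5,513) / 7,600 = 842 / 7,600 = 0.110789.

0.111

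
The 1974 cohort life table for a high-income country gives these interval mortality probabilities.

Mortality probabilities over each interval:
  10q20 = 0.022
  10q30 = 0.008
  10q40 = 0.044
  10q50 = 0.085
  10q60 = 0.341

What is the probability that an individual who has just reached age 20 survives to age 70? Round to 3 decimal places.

0.559

50p20 = (1 − 0.022) × (1 − 0.008) × (1 − 0.044) × (1 − 0.085) × (1 − 0.341).
= 0.978 × 0.992 × 0.956 × 0.915 × 0.659 = 0.559262.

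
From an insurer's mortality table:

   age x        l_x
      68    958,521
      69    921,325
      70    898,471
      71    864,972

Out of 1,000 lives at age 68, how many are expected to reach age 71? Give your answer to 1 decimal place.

902.4

The relevant probability is 864,972/958,521 = 0.902403.
Expected number = 1,000 × 0.902403 = 902.4.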